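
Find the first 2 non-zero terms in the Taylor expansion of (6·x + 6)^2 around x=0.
72·x + 36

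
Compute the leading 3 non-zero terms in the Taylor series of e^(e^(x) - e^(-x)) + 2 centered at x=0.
2·x^2 + 2·x + 3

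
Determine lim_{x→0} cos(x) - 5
Direct substitution at x = 0 gives -4.

Final answer: -4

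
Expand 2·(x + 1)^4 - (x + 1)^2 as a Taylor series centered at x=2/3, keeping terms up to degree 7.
1025/81 + 910·(x - 2/3)/27 + 97·(x - 2/3)^2/3 + 40·(x - 2/3)^3/3 + 2·(x - 2/3)^4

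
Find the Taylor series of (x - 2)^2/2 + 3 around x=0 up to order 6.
x^2/2 - 2·x + 5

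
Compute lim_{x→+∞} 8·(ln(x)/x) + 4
Evaluate the dominant behaviour as x → +∞; each term tends to a finite value or vanishes.
Limit = 4.

Final answer: 4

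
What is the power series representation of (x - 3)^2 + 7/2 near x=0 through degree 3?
x^2 - 6·x + 25/2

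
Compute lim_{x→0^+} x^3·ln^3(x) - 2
The product is a 0·∞ indeterminate form at x → 0⁺.
Rewrite the product as ln^3(x) / x^(-3) and apply L'Hôpital, or use the standard hierarchy x^(-3) ≫ |ln x|^3 as x → 0⁺.
The indeterminate product → 0, so the limit = -2.

Final answer: -2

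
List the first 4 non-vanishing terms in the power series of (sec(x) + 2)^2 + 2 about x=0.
43·x^6/60 + 3·x^4/2 + 3·x^2 + 11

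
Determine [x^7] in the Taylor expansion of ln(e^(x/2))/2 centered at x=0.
Expand to order 7: ln(e^(x/2))/2 = x/4 + O(x^8).
The coefficient of x^7 is 0.

Final answer: 0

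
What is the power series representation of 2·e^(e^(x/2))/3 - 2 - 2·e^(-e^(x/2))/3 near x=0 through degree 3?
x^3·(-e^(-1)/72 + 5·e/72) + e·x^2/6 + x·(e^(-1)/3 + e/3) - 2 - 2·e^(-1)/3 + 2·e/3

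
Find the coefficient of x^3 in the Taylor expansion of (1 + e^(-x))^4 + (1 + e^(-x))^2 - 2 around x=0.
Expand to order 3: (1 + e^(-x))^4 + (1 + e^(-x))^2 - 2 = -39·x^3 + 43·x^2 - 36·x + 18 + O(x^4).
The coefficient of x^3 is -39.

Final answer: -39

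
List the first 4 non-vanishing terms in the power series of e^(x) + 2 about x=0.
x^3/6 + x^2/2 + x + 3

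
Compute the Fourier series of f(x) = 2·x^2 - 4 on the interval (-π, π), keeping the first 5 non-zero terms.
-8·cos(x) + 2·cos(2·x) - 8·cos(3·x)/9 + cos(4·x)/2 - 4 + 2·π^2/3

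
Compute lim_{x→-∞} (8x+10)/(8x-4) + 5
Evaluate the dominant behaviour as x → -∞; each term tends to a finite value or vanishes.
Limit = 6.

Final answer: 6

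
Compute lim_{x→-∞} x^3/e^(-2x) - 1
The quotient is an ∞/∞ indeterminate form as x → -∞.
Compare growth rates of the dominant terms (exponentials ≫ polynomials ≫ logarithms), or apply L'Hôpital's rule; the quotient → 0.
Adding the constant: 0 - 1 = -1. Limit = -1.

Final answer: -1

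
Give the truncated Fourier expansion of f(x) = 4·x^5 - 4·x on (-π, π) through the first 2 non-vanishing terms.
(-160·π^2 + 8·π^4 + 952)·sin(x) + (-4·π^4 - 26 + 20·π^2)·sin(2·x)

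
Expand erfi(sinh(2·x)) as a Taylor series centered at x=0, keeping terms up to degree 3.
8·x^3/√(π) + 4·x/√(π)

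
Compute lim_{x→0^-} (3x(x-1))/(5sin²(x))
Both numerator and denominator → 0 as x → 0^-; this is a 0/0 indeterminate form.
Expand each to leading order near x = 0: numerator ~ -3·x, denominator ~ 5·x^2.
The limit of the ratio is ∞.

Final answer: ∞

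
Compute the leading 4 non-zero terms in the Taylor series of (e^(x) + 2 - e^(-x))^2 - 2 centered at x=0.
4·x^3/3 + 4·x^2 + 8·x + 2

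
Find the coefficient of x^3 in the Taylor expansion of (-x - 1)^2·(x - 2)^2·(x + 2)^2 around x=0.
Expand to order 3: (-x - 1)^2·(x - 2)^2·(x + 2)^2 = -16·x^3 + 8·x^2 + 32·x + 16 + O(x^4).
The coefficient of x^3 is -16.

Final answer: -16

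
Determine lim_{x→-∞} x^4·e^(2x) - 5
The product is a 0·∞ indeterminate form at x → -∞.
Rewrite the product as x^4 / e^(-2x) (an ∞/∞ form) and apply L'Hôpital, or use the standard hierarchy e^(2|x|) ≫ |x^4| as x → -∞.
The indeterminate product → 0, so the limit = -5.

Final answer: -5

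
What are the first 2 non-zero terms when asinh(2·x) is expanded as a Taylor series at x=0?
-4·x^3/3 + 2·x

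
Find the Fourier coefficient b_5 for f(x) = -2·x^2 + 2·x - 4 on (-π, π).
b_5 = (1/π) ∫_{-π}^{π} f(x)·sin(5x) dx.
Evaluate the integral (use parity and integration by parts as needed): b_5 = 4/5.

Final answer: 4/5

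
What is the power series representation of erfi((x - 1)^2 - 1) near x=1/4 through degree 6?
-erfi(7/16) - 3·e^(49/256)·(x - 1/4)/√(π) + e^(49/256)·(x - 1/4)^2/(32·√(π)) - 249·e^(49/256)·(x - 1/4)^3/(512·√(π)) + 93395·e^(49/256)·(x - 1/4)^4/(32768·√(π)) - 128061·e^(49/256)·(x - 1/4)^5/(524288·√(π)) + 112947433·e^(49/256)·(x - 1/4)^6/(83886080·√(π))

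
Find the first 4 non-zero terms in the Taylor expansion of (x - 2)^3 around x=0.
x^3 - 6·x^2 + 12·x - 8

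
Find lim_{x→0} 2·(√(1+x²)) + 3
Direct substitution at x = 0 gives 5.

Final answer: 5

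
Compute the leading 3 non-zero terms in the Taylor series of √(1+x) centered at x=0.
-x^2/8 + x/2 + 1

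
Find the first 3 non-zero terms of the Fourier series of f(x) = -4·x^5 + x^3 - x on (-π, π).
(-974 - 8·π^4 + 162·π^2)·sin(x) + (-21·π^2 + 65/2 + 4·π^4)·sin(2·x) + (-8·π^4/3 - 410/81 + 178·π^2/27)·sin(3·x)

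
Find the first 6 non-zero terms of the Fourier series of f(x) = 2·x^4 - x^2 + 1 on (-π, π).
(100 - 16·π^2)·cos(x) + (-7 + 4·π^2)·cos(2·x) + (44/27 - 16·π^2/9)·cos(3·x) + (-5/8 + π^2)·cos(4·x) + (196/625 - 16·π^2/25)·cos(5·x) - π^2/3 + 1 + 2·π^4/5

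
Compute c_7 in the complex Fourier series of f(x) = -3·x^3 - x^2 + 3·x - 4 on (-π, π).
Compute the real Fourier coefficients first: a_7 = 4/49, b_7 = 330/343 - 6·π^2/7.
Then c_7 = (a_7 − i·b_7)/2 = 2/49 - 165·i/343 + 3·i·π^2/7.

Final answer: 2/49 - 165·i/343 + 3·i·π^2/7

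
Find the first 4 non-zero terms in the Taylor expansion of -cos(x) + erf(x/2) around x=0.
-x^3/(12·√(π)) + x^2/2 + x/√(π) - 1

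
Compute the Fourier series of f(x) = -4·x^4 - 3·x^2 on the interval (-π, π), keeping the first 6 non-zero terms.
(-180 + 32·π^2)·cos(x) + (9 - 8·π^2)·cos(2·x) + (-28/27 + 32·π^2/9)·cos(3·x) - 2·π^2·cos(4·x) + (108/625 + 32·π^2/25)·cos(5·x) - 4·π^4/5 - π^2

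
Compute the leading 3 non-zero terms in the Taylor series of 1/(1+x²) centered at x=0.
x^4 - x^2 + 1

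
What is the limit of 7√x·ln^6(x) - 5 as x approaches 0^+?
The product is a 0·∞ indeterminate form at x → 0⁺.
Rewrite the product as 7·ln^6(x) / x^(-1/2) and apply L'Hôpital, or use the standard hierarchy x^(-1/2) ≫ |ln x|^6 as x → 0⁺.
The indeterminate product → 0, so the limit = -5.

Final answer: -5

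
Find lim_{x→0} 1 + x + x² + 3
Direct substitution at x = 0 gives 4.

Final answer: 4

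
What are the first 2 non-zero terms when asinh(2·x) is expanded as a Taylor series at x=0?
-4·x^3/3 + 2·x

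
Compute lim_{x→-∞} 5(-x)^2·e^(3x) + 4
The product is a 0·∞ indeterminate form at x → -∞.
Rewrite the product as 5(-x)^2 / e^(-3x) (an ∞/∞ form) and apply L'Hôpital, or use the standard hierarchy e^(3|x|) ≫ |(-x)^2| as x → -∞.
The indeterminate product → 0, so the limit = 4.

Final answer: 4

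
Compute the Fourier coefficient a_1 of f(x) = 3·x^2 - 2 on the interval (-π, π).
a_1 = (1/π) ∫_{-π}^{π} f(x)·cos(1x) dx.
Evaluate the integral (use parity and integration by parts as needed): a_1 = -12.

Final answer: -12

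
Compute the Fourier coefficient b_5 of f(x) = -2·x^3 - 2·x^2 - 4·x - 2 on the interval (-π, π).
b_5 = (1/π) ∫_{-π}^{π} f(x)·sin(5x) dx.
Evaluate the integral (use parity and integration by parts as needed): b_5 = -4·π^2/5 - 176/125.

Final answer: -4·π^2/5 - 176/125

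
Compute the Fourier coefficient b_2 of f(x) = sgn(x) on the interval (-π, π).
b_2 = (1/π) ∫_{-π}^{π} f(x)·sin(2x) dx.
Evaluate the integral (use parity and integration by parts as needed): b_2 = 0.

Final answer: 0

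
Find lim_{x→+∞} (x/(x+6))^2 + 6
As x → +∞: x/(x+6) = 1/(1 + 6/x) → 1, and the 2nd power of a limit-1 base also → 1; with the additive constant, 1 + 6 = 7.
Limit = 7.

Final answer: 7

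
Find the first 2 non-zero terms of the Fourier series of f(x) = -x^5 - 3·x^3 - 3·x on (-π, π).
(-210 - 2·π^4 + 34·π^2)·sin(x) + (-2·π^2 + 6 + π^4)·sin(2·x)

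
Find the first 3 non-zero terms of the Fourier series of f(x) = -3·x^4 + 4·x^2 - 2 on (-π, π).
(-160 + 24·π^2)·cos(x) + (13 - 6·π^2)·cos(2·x) - 3·π^4/5 - 2 + 4·π^2/3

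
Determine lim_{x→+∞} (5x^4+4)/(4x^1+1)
This is an ∞/∞ indeterminate form as x → +∞.
Divide numerator and denominator by x^4 and let the lower-order terms vanish; the numerator's degree 4 exceeds the denominator's degree 1, so the quotient diverges.
Limit = ∞.

Final answer: ∞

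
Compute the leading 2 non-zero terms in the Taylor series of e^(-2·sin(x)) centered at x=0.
1 - 2·x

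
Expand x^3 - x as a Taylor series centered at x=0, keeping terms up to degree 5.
x^3 - x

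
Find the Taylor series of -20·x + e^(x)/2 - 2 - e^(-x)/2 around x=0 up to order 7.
x^7/5040 + x^5/120 + x^3/6 - 19·x - 2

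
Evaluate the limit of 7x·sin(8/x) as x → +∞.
As x → +∞: let u = 8/x → 0⁺; then 7·x·sin(8/x) = 7·8·sin(u)/u → 7·8·1 = 56.
Limit = 56.

Final answer: 56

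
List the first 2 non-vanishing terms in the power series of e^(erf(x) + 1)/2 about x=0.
e·x/√(π) + e/2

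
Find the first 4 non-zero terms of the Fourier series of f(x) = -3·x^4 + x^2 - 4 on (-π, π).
(-148 + 24·π^2)·cos(x) + (10 - 6·π^2)·cos(2·x) + (-20/9 + 8·π^2/3)·cos(3·x) - 3·π^4/5 - 4 + π^2/3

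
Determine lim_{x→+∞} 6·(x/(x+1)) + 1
Evaluate the dominant behaviour as x → +∞; each term tends to a finite value or vanishes.
Limit = 7.

Final answer: 7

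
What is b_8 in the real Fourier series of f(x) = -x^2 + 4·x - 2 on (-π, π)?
b_8 = (1/π) ∫_{-π}^{π} f(x)·sin(8x) dx.
Evaluate the integral (use parity and integration by parts as needed): b_8 = -1.

Final answer: -1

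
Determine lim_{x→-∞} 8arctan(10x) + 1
Evaluate the dominant behaviour as x → -∞; each term tends to a finite value or vanishes.
Limit = 1 - 4·π.

Final answer: 1 - 4·π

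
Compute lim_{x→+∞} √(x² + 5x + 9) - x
This is an ∞ − ∞ indeterminate form.
Multiply and divide by the conjugate √(x²+5x + 9) + x; the x² terms cancel, leaving (5x + 9)/(√(x²+5x + 9)+x) → 5/2.
Limit = 5/2.

Final answer: 5/2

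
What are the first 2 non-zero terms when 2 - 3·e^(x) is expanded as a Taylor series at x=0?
-3·x - 1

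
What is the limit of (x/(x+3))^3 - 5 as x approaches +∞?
As x → +∞: x/(x+3) = 1/(1 + 3/x) → 1, and the 3rd power of a limit-1 base also → 1; with the additive constant, 1 - 5 = -4.
Limit = -4.

Final answer: -4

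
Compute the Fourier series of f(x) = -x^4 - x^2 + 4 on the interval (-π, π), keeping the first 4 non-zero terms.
(-44 + 8·π^2)·cos(x) + (2 - 2·π^2)·cos(2·x) + (-4/27 + 8·π^2/9)·cos(3·x) - π^4/5 - π^2/3 + 4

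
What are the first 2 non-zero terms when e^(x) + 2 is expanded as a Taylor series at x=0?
x + 3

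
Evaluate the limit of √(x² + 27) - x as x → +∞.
This is an ∞ − ∞ indeterminate form.
Multiply and divide by the conjugate √(x²+27) + x; the x² terms cancel, leaving 27/(√(x²+27)+x) → 0.
Limit = 0.

Final answer: 0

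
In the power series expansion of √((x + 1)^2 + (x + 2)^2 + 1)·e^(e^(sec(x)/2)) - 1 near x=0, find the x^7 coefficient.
-17·√(6)·e^(e^(1/2))/55296 + √(6)·e^(3/2 + e^(1/2))/768 + 25·√(6)·e^(1 + e^(1/2))/1536 + 487·√(6)·e^(1/2 + e^(1/2))/15360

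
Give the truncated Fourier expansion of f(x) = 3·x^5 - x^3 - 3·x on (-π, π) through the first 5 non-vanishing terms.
(-122·π^2 + 6·π^4 + 726)·sin(x) + (-3·π^4 - 21 + 16·π^2)·sin(2·x) + (-46·π^2/9 + 38/27 + 2·π^4)·sin(3·x) + (-3·π^4/2 + 39/64 + 19·π^2/8)·sin(4·x) + (-34·π^2/25 - 546/625 + 6·π^4/5)·sin(5·x)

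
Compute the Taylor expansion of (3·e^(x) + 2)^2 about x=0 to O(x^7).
49·x^6/60 + 5·x^5/2 + 13·x^4/2 + 14·x^3 + 24·x^2 + 30·x + 25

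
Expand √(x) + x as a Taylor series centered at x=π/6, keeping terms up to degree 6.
π/6 + √(6)·√(π)/6 + (√(6)/(2·√(π)) + 1)·(x - π/6) - 3·√(6)·(x - π/6)^2/(4·π^(3/2)) + 9·√(6)·(x - π/6)^3/(4·π^(5/2)) - 135·√(6)·(x - π/6)^4/(16·π^(7/2)) + 567·√(6)·(x - π/6)^5/(16·π^(9/2)) - 5103·√(6)·(x - π/6)^6/(32·π^(11/2))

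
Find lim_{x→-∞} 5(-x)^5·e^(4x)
This is a 0·∞ indeterminate form at x → -∞.
Rewrite the product as 5(-x)^5 / e^(-4x) (an ∞/∞ form) and apply L'Hôpital, or use the standard hierarchy e^(4|x|) ≫ |(-x)^5| as x → -∞.
The indeterminate product → 0, so the limit = 0.

Final answer: 0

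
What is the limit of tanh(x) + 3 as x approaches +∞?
Evaluate the dominant behaviour as x → +∞; each term tends to a finite value or vanishes.
Limit = 4.

Final answer: 4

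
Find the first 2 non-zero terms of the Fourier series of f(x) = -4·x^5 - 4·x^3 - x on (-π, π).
(-914 - 8·π^4 + 152·π^2)·sin(x) + (-16·π^2 + 25 + 4·π^4)·sin(2·x)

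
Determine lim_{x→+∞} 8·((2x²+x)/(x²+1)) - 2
Evaluate the dominant behaviour as x → +∞; each term tends to a finite value or vanishes.
Limit = 14.

Final answer: 14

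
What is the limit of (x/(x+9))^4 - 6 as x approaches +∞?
As x → +∞: x/(x+9) = 1/(1 + 9/x) → 1, and the 4th power of a limit-1 base also → 1; with the additive constant, 1 - 6 = -5.
Limit = -5.

Final answer: -5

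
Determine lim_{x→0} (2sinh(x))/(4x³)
Both numerator and denominator → 0 as x → 0; this is a 0/0 indeterminate form.
Expand each to leading order near x = 0: numerator ~ 2·x, denominator ~ 4·x^3.
The limit of the ratio is ∞.

Final answer: ∞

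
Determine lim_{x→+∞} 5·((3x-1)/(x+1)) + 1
Evaluate the dominant behaviour as x → +∞; each term tends to a finite value or vanishes.
Limit = 16.

Final answer: 16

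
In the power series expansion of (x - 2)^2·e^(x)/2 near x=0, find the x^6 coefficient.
Expand to order 6: (x - 2)^2·e^(x)/2 = x^6/144 + x^5/60 - x^3/6 - x^2/2 + 2 + O(x^7).
The coefficient of x^6 is 1/144.

Final answer: 1/144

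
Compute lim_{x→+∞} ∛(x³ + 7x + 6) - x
This is an ∞ − ∞ indeterminate form.
Multiply by (A² + AB + B²)/(A² + AB + B²) where A = ∛(x³+7x + 6), B = x to use A³ − B³ = (A−B)(A²+AB+B²); the x³ terms cancel, leaving (7x + 6)/(A²+AB+B²) with denominator ~ 3x², so the limit is 0.
Limit = 0.

Final answer: 0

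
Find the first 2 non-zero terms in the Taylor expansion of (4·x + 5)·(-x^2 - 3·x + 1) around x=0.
5 - 11·x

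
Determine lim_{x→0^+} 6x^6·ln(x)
This is a 0·∞ indeterminate form at x → 0⁺.
Rewrite the product as 6·ln(x) / x^(-6) and apply L'Hôpital, or use the standard hierarchy x^(-6) ≫ |ln x| as x → 0⁺.
The indeterminate product → 0, so the limit = 0.

Final answer: 0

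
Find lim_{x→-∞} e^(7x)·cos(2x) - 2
Evaluate the dominant behaviour as x → -∞; each term tends to a finite value or vanishes.
Limit = -2.

Final answer: -2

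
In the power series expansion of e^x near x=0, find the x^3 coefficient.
Expand to order 3: e^x = x^3/6 + x^2/2 + x + 1 + O(x^4).
The coefficient of x^3 is 1/6.

Final answer: 1/6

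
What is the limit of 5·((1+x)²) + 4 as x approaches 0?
Direct substitution at x = 0 gives 9.

Final answer: 9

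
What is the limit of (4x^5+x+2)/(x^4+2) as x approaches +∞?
This is an ∞/∞ indeterminate form as x → +∞.
Divide numerator and denominator by x^5 and let the lower-order terms vanish; the numerator's degree 5 exceeds the denominator's degree 4, so the quotient diverges.
Limit = ∞.

Final answer: ∞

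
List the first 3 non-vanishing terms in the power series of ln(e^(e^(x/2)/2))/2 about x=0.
x^2/32 + x/8 + 1/4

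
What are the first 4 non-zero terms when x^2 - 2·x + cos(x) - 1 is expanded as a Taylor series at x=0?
-x^6/720 + x^4/24 + x^2/2 - 2·x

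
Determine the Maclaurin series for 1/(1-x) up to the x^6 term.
x^6 + x^5 + x^4 + x^3 + x^2 + x + 1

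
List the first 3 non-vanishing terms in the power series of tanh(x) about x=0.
2·x^5/15 - x^3/3 + x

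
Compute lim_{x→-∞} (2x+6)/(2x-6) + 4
Evaluate the dominant behaviour as x → -∞; each term tends to a finite value or vanishes.
Limit = 5.

Final answer: 5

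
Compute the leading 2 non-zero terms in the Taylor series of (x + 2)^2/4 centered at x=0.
x + 1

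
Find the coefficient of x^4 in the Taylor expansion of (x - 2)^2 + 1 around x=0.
Expand to order 4: (x - 2)^2 + 1 = x^2 - 4·x + 5 + O(x^5).
The coefficient of x^4 is 0.

Final answer: 0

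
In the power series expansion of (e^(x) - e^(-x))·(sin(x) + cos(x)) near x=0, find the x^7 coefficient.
Expand to order 7: (e^(x) - e^(-x))·(sin(x) + cos(x)) = x^7/315 - x^6/45 - x^5/15 - 2·x^3/3 + 2·x^2 + 2·x + O(x^8).
The coefficient of x^7 is 1/315.

Final answer: 1/315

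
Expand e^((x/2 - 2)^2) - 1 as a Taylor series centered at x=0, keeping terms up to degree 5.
-53·x^5·e^(4)/80 + 115·x^4·e^(4)/96 - 11·x^3·e^(4)/6 + 9·x^2·e^(4)/4 - 2·x·e^(4) - 1 + e^(4)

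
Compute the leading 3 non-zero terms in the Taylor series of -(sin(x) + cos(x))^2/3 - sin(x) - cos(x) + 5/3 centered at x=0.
x^2/2 - 5·x/3 + 1/3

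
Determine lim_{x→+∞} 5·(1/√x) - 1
Evaluate the dominant behaviour as x → +∞; each term tends to a finite value or vanishes.
Limit = -1.

Final answer: -1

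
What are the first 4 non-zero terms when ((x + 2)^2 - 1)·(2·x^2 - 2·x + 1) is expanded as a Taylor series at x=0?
6·x^3 - x^2 - 2·x + 3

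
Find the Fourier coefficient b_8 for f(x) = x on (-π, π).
b_8 = (1/π) ∫_{-π}^{π} f(x)·sin(8x) dx.
Evaluate the integral (use parity and integration by parts as needed): b_8 = -1/4.

Final answer: -1/4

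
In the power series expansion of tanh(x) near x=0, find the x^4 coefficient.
Expand to order 4: tanh(x) = -x^3/3 + x + O(x^5).
The coefficient of x^4 is 0.

Final answer: 0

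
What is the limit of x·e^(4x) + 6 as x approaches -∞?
The product is a 0·∞ indeterminate form at x → -∞.
Rewrite the product as x / e^(-4x) (an ∞/∞ form) and apply L'Hôpital, or use the standard hierarchy e^(4|x|) ≫ |x| as x → -∞.
The indeterminate product → 0, so the limit = 6.

Final answer: 6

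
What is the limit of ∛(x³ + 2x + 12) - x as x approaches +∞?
This is an ∞ − ∞ indeterminate form.
Multiply by (A² + AB + B²)/(A² + AB + B²) where A = ∛(x³+2x + 12), B = x to use A³ − B³ = (A−B)(A²+AB+B²); the x³ terms cancel, leaving (2x + 12)/(A²+AB+B²) with denominator ~ 3x², so the limit is 0.
Limit = 0.

Final answer: 0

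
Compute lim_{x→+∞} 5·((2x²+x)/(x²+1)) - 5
Evaluate the dominant behaviour as x → +∞; each term tends to a finite value or vanishes.
Limit = 5.

Final answer: 5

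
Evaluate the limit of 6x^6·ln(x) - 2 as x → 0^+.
The product is a 0·∞ indeterminate form at x → 0⁺.
Rewrite the product as 6·ln(x) / x^(-6) and apply L'Hôpital, or use the standard hierarchy x^(-6) ≫ |ln x| as x → 0⁺.
The indeterminate product → 0, so the limit = -2.

Final answer: -2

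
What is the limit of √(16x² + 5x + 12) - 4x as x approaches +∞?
As x → +∞: multiply by the conjugate to get (5x+12)/(√(16x²+5x+12)+4x); the denominator ~ 8x, so the limit is 5/8.
Limit = 5/8.

Final answer: 5/8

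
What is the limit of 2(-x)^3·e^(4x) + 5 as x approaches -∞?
The product is a 0·∞ indeterminate form at x → -∞.
Rewrite the product as 2(-x)^3 / e^(-4x) (an ∞/∞ form) and apply L'Hôpital, or use the standard hierarchy e^(4|x|) ≫ |(-x)^3| as x → -∞.
The indeterminate product → 0, so the limit = 5.

Final answer: 5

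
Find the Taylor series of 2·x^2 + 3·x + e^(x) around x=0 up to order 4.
x^4/24 + x^3/6 + 5·x^2/2 + 4·x + 1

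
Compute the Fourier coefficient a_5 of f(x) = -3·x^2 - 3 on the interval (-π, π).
a_5 = (1/π) ∫_{-π}^{π} f(x)·cos(5x) dx.
Evaluate the integral (use parity and integration by parts as needed): a_5 = 12/25.

Final answer: 12/25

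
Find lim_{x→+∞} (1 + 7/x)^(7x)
As x → +∞: write (1 + 7/x)^(7x) = ((1 + 7/x)^x)^7 → (e^7)^7 = e^49.
Limit = e^(49).

Final answer: e^(49)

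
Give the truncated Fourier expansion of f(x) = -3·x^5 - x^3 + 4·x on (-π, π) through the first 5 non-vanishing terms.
(-700 - 6·π^4 + 118·π^2)·sin(x) + (-14·π^2 + 17 + 3·π^4)·sin(2·x) + (-2·π^4 + 4/27 + 34·π^2/9)·sin(3·x) + (-11·π^2/8 - 95/64 + 3·π^4/2)·sin(4·x) + (-6·π^4/5 + 916/625 + 14·π^2/25)·sin(5·x)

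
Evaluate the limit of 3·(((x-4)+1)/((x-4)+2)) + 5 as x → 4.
Direct substitution at x = 4 gives 13/2.

Final answer: 13/2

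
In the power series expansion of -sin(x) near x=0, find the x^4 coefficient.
Expand to order 4: -sin(x) = x^3/6 - x + O(x^5).
The coefficient of x^4 is 0.

Final answer: 0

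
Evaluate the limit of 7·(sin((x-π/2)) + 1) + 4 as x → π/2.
Direct substitution at x = π/2 gives 11.

Final answer: 11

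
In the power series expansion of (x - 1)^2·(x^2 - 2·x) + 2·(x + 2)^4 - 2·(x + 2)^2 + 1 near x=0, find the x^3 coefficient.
Expand to order 3: (x - 1)^2·(x^2 - 2·x) + 2·(x + 2)^4 - 2·(x + 2)^2 + 1 = 12·x^3 + 51·x^2 + 54·x + 25 + O(x^4).
The coefficient of x^3 is 12.

Final answer: 12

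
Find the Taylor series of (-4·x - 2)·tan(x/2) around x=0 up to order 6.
-x^6/60 - x^5/120 - x^4/6 - x^3/12 - 2·x^2 - x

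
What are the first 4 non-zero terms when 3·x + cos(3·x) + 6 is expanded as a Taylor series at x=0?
27·x^4/8 - 9·x^2/2 + 3·x + 7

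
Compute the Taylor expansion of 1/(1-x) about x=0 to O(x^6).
x^5 + x^4 + x^3 + x^2 + x + 1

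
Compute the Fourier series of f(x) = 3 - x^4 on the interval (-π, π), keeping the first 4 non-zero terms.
(-48 + 8·π^2)·cos(x) + (3 - 2·π^2)·cos(2·x) + (-16/27 + 8·π^2/9)·cos(3·x) - π^4/5 + 3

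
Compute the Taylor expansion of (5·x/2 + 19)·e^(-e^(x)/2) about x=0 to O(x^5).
191·x^4·e^(-1/2)/384 + x^3·e^(-1/2)/12 - 29·x^2·e^(-1/2)/8 - 7·x·e^(-1/2) + 19·e^(-1/2)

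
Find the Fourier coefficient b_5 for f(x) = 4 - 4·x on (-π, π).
b_5 = (1/π) ∫_{-π}^{π} f(x)·sin(5x) dx.
Evaluate the integral (use parity and integration by parts as needed): b_5 = -8/5.

Final answer: -8/5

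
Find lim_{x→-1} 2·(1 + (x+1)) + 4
Direct substitution at x = -1 gives 6.

Final answer: 6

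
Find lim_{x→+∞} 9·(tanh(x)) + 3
Evaluate the dominant behaviour as x → +∞; each term tends to a finite value or vanishes.
Limit = 12.

Final answer: 12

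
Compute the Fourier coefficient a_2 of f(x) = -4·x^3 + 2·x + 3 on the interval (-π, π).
a_2 = (1/π) ∫_{-π}^{π} f(x)·cos(2x) dx.
Evaluate the integral (use parity and integration by parts as needed): a_2 = 0.

Final answer: 0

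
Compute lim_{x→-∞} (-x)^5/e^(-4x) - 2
The quotient is an ∞/∞ indeterminate form as x → -∞.
Compare growth rates of the dominant terms (exponentials ≫ polynomials ≫ logarithms), or apply L'Hôpital's rule; the quotient → 0.
Adding the constant: 0 - 2 = -2. Limit = -2.

Final answer: -2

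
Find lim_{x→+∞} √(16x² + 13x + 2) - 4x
As x → +∞: multiply by the conjugate to get (13x+2)/(√(16x²+13x+2)+4x); the denominator ~ 8x, so the limit is 13/8.
Limit = 13/8.

Final answer: 13/8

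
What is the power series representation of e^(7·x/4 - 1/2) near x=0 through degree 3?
343·x^3·e^(-1/2)/384 + 49·x^2·e^(-1/2)/32 + 7·x·e^(-1/2)/4 + e^(-1/2)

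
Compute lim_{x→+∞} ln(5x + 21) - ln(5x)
This is an ∞ − ∞ indeterminate form.
Combine the logarithms: ln(5x+21) − ln(5x) = ln((5x+21)/(5x)) = ln(1 + 21/(5x)) → ln(1) = 0.
Limit = 0.

Final answer: 0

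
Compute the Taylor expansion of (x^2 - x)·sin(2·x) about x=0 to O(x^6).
-4·x^5/3 + 4·x^4/3 + 2·x^3 - 2·x^2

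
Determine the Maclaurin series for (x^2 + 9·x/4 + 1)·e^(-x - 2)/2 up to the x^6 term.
7·x^6·e^(-2)/576 - 13·x^5·e^(-2)/320 + x^4·e^(-2)/12 - x^3·e^(-2)/48 - 3·x^2·e^(-2)/8 + 5·x·e^(-2)/8 + e^(-2)/2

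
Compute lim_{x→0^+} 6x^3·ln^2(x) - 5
The product is a 0·∞ indeterminate form at x → 0⁺.
Rewrite the product as 6·ln^2(x) / x^(-3) and apply L'Hôpital, or use the standard hierarchy x^(-3) ≫ |ln x|^2 as x → 0⁺.
The indeterminate product → 0, so the limit = -5.

Final answer: -5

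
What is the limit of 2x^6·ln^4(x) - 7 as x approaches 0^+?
The product is a 0·∞ indeterminate form at x → 0⁺.
Rewrite the product as 2·ln^4(x) / x^(-6) and apply L'Hôpital, or use the standard hierarchy x^(-6) ≫ |ln x|^4 as x → 0⁺.
The indeterminate product → 0, so the limit = -7.

Final answer: -7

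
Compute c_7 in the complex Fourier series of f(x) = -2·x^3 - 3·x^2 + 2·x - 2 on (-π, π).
Compute the real Fourier coefficients first: a_7 = 12/49, b_7 = 220/343 - 4·π^2/7.
Then c_7 = (a_7 − i·b_7)/2 = 6/49 - 110·i/343 + 2·i·π^2/7.

Final answer: 6/49 - 110·i/343 + 2·i·π^2/7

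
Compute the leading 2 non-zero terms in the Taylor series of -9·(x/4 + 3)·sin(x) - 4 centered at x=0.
-27·x - 4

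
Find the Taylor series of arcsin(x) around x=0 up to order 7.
5·x^7/112 + 3·x^5/40 + x^3/6 + x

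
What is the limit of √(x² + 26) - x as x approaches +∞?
This is an ∞ − ∞ indeterminate form.
Multiply and divide by the conjugate √(x²+26) + x; the x² terms cancel, leaving 26/(√(x²+26)+x) → 0.
Limit = 0.

Final answer: 0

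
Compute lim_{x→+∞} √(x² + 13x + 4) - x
As x → +∞: multiply by the conjugate to get (13x+4)/(√(x²+13x+4)+x); the denominator ~ 2x, so the limit is 13/2.
Limit = 13/2.

Final answer: 13/2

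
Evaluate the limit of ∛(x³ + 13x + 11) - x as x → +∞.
This is an ∞ − ∞ indeterminate form.
Multiply by (A² + AB + B²)/(A² + AB + B²) where A = ∛(x³+13x + 11), B = x to use A³ − B³ = (A−B)(A²+AB+B²); the x³ terms cancel, leaving (13x + 11)/(A²+AB+B²) with denominator ~ 3x², so the limit is 0.
Limit = 0.

Final answer: 0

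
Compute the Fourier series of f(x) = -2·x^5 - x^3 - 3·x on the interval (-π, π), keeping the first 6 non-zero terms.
(-474 - 4·π^4 + 78·π^2)·sin(x) + (-9·π^2 + 33/2 + 2·π^4)·sin(2·x) + (-4·π^4/3 - 286/81 + 62·π^2/27)·sin(3·x) + (-3·π^2/4 + 57/32 + π^4)·sin(4·x) + (-4·π^4/5 - 786/625 + 6·π^2/25)·sin(5·x) + (-π^2/27 + 163/162 + 2·π^4/3)·sin(6·x)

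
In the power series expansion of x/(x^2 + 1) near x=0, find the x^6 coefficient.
Expand to order 6: x/(x^2 + 1) = x^5 - x^3 + x + O(x^7).
The coefficient of x^6 is 0.

Final answer: 0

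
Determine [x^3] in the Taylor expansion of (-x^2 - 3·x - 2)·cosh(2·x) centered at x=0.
Expand to order 3: (-x^2 - 3·x - 2)·cosh(2·x) = -6·x^3 - 5·x^2 - 3·x - 2 + O(x^4).
The coefficient of x^3 is -6.

Final answer: -6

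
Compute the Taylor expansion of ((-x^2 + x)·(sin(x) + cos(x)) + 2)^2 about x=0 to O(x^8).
-199·x^7/180 + 38·x^6/15 + 3·x^5/2 - 5·x^4/3 - 6·x^3 + x^2 + 4·x + 4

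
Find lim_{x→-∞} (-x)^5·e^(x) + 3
The product is a 0·∞ indeterminate form at x → -∞.
Rewrite the product as (-x)^5 / e^(-x) (an ∞/∞ form) and apply L'Hôpital, or use the standard hierarchy e^(|x|) ≫ |(-x)^5| as x → -∞.
The indeterminate product → 0, so the limit = 3.

Final answer: 3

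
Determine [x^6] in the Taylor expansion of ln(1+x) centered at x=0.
Expand to order 6: ln(1+x) = -x^6/6 + x^5/5 - x^4/4 + x^3/3 - x^2/2 + x + O(x^7).
The coefficient of x^6 is -1/6.

Final answer: -1/6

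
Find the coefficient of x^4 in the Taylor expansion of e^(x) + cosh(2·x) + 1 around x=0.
Expand to order 4: e^(x) + cosh(2·x) + 1 = 17·x^4/24 + x^3/6 + 5·x^2/2 + x + 3 + O(x^5).
The coefficient of x^4 is 17/24.

Final answer: 17/24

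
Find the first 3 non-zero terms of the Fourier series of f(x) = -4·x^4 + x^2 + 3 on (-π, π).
(-196 + 32·π^2)·cos(x) + (13 - 8·π^2)·cos(2·x) - 4·π^4/5 + 3 + π^2/3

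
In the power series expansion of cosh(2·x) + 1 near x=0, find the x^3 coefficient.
Expand to order 3: cosh(2·x) + 1 = 2·x^2 + 2 + O(x^4).
The coefficient of x^3 is 0.

Final answer: 0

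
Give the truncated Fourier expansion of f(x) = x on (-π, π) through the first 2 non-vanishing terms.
2·sin(x) - sin(2·x)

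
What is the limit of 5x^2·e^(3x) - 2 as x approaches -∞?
The product is a 0·∞ indeterminate form at x → -∞.
Rewrite the product as 5x^2 / e^(-3x) (an ∞/∞ form) and apply L'Hôpital, or use the standard hierarchy e^(3|x|) ≫ |x^2| as x → -∞.
The indeterminate product → 0, so the limit = -2.

Final answer: -2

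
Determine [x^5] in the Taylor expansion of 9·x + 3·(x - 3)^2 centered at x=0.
Expand to order 5: 9·x + 3·(x - 3)^2 = 3·x^2 - 9·x + 27 + O(x^6).
The coefficient of x^5 is 0.

Final answer: 0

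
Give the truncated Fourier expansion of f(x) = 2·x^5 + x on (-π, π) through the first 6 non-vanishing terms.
(-80·π^2 + 4·π^4 + 482)·sin(x) + (-2·π^4 - 16 + 10·π^2)·sin(2·x) + (-80·π^2/27 + 214/81 + 4·π^4/3)·sin(3·x) + (-π^4 - 31/32 + 5·π^2/4)·sin(4·x) + (-16·π^2/25 + 346/625 + 4·π^4/5)·sin(5·x) + (-2·π^4/3 - 32/81 + 10·π^2/27)·sin(6·x)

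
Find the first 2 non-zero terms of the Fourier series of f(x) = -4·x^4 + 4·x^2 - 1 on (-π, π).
(-208 + 32·π^2)·cos(x) - 4·π^4/5 - 1 + 4·π^2/3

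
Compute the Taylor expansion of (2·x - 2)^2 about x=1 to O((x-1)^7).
4·(x - 1)^2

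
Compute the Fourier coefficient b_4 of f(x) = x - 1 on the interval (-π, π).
b_4 = (1/π) ∫_{-π}^{π} f(x)·sin(4x) dx.
Evaluate the integral (use parity and integration by parts as needed): b_4 = -1/2.

Final answer: -1/2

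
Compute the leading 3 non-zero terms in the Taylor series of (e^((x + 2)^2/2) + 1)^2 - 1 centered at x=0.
x^2·(1 + e^(2))^2·(4·e^(4)/(1 + e^(2))^2 + 5·e^(2)/(1 + e^(2))) + 4·x·(1 + e^(2))·e^(2) - 1 + (1 + e^(2))^2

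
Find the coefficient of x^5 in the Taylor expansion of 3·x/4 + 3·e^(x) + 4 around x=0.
Expand to order 5: 3·x/4 + 3·e^(x) + 4 = x^5/40 + x^4/8 + x^3/2 + 3·x^2/2 + 15·x/4 + 7 + O(x^6).
The coefficient of x^5 is 1/40.

Final answer: 1/40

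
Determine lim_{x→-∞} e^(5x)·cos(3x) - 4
Evaluate the dominant behaviour as x → -∞; each term tends to a finite value or vanishes.
Limit = -4.

Final answer: -4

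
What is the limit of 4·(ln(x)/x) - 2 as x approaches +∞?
Evaluate the dominant behaviour as x → +∞; each term tends to a finite value or vanishes.
Limit = -2.

Final answer: -2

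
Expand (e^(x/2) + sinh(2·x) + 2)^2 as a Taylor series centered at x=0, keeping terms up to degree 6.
36509·x^6/11520 + 125·x^5/64 + 653·x^4/96 + 35·x^3/4 + 7·x^2 + 15·x + 9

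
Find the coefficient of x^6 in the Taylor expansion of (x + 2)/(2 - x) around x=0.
Expand to order 6: (x + 2)/(2 - x) = x^6/32 + x^5/16 + x^4/8 + x^3/4 + x^2/2 + x + 1 + O(x^7).
The coefficient of x^6 is 1/32.

Final answer: 1/32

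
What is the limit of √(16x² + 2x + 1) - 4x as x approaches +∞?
As x → +∞: multiply by the conjugate to get (2x+1)/(√(16x²+2x+1)+4x); the denominator ~ 8x, so the limit is 2/8 = 1/4.
Limit = 1/4.

Final answer: 1/4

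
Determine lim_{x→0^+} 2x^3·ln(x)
This is a 0·∞ indeterminate form at x → 0⁺.
Rewrite the product as 2·ln(x) / x^(-3) and apply L'Hôpital, or use the standard hierarchy x^(-3) ≫ |ln x| as x → 0⁺.
The indeterminate product → 0, so the limit = 0.

Final answer: 0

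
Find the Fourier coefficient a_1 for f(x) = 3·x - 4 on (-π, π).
a_1 = (1/π) ∫_{-π}^{π} f(x)·cos(1x) dx.
Evaluate the integral (use parity and integration by parts as needed): a_1 = 0.

Final answer: 0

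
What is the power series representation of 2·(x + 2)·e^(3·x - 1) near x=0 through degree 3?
27·x^3·e^(-1) + 24·x^2·e^(-1) + 14·x·e^(-1) + 4·e^(-1)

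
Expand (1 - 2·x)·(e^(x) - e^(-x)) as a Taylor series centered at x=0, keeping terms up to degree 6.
-x^6/30 + x^5/60 - 2·x^4/3 + x^3/3 - 4·x^2 + 2·x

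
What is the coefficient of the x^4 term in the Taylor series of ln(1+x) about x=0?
Expand to order 4: ln(1+x) = -x^4/4 + x^3/3 - x^2/2 + x + O(x^5).
The coefficient of x^4 is -1/4.

Final answer: -1/4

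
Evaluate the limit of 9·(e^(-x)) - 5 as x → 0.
Direct substitution at x = 0 gives 4.

Final answer: 4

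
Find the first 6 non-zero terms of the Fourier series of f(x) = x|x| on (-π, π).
(-8 + 2·π^2)·sin(x)/π - π·sin(2·x) + (-8 + 18·π^2)·sin(3·x)/(27·π) - π·sin(4·x)/2 + (-8 + 50·π^2)·sin(5·x)/(125·π) - π·sin(6·x)/3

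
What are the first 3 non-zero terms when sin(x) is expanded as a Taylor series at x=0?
x^5/120 - x^3/6 + x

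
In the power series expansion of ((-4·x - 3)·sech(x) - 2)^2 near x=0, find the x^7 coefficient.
Expand to order 7: ((-4·x - 3)·sech(x) - 2)^2 = -469·x^7/45 + 25·x^6/4 + 58·x^5/3 - 15·x^4/2 - 32·x^3 + x^2 + 40·x + 25 + O(x^8).
The coefficient of x^7 is -469/45.

Final answer: -469/45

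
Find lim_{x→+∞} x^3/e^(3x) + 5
The quotient is an ∞/∞ indeterminate form as x → +∞.
The exponential denominator e^(3x) dominates the polynomial numerator (e^x ≫ x^3 as x → ∞), so the quotient → 0.
Adding the constant: 0 + 5 = 5. Limit = 5.

Final answer: 5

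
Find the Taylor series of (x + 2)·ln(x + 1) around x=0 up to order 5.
3·x^5/20 - x^4/6 + x^3/6 + 2·x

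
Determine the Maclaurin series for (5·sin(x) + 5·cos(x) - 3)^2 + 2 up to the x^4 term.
-5·x^4/4 - 85·x^3/3 + 15·x^2 + 20·x + 6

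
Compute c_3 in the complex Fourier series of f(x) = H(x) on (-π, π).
Compute the real Fourier coefficients first: a_3 = 0, b_3 = 2/(3·π).
Then c_3 = (a_3 − i·b_3)/2 = -i/(3·π).

Final answer: -i/(3·π)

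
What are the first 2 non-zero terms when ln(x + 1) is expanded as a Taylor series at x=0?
-x^2/2 + x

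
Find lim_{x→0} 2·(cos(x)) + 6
Direct substitution at x = 0 gives 8.

Final answer: 8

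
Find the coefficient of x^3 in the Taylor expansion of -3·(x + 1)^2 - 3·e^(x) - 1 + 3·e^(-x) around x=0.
Expand to order 3: -3·(x + 1)^2 - 3·e^(x) - 1 + 3·e^(-x) = -x^3 - 3·x^2 - 12·x - 4 + O(x^4).
The coefficient of x^3 is -1.

Final answer: -1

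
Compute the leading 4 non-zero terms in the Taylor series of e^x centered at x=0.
x^3/6 + x^2/2 + x + 1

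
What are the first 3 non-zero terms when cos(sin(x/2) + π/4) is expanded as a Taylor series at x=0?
-√(2)·x^2/16 - √(2)·x/4 + √(2)/2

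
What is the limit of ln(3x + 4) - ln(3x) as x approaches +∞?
This is an ∞ − ∞ indeterminate form.
Combine the logarithms: ln(3x+4) − ln(3x) = ln((3x+4)/(3x)) = ln(1 + 4/(3x)) → ln(1) = 0.
Limit = 0.

Final answer: 0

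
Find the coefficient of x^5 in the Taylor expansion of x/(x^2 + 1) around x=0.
Expand to order 5: x/(x^2 + 1) = x^5 - x^3 + x + O(x^6).
The coefficient of x^5 is 1.

Final answer: 1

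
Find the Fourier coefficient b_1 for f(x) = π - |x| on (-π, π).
b_1 = (1/π) ∫_{-π}^{π} f(x)·sin(1x) dx.
Evaluate the integral (use parity and integration by parts as needed): b_1 = 0.

Final answer: 0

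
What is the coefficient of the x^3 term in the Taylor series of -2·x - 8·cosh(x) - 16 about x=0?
Expand to order 3: -2·x - 8·cosh(x) - 16 = -4·x^2 - 2·x - 24 + O(x^4).
The coefficient of x^3 is 0.

Final answer: 0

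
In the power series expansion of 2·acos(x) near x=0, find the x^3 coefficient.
Expand to order 3: 2·acos(x) = -x^3/3 - 2·x + π + O(x^4).
The coefficient of x^3 is -1/3.

Final answer: -1/3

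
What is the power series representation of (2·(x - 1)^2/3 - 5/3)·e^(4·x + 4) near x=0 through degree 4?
-176·x^4·e^(4)/9 - 56·x^3·e^(4)/3 - 38·x^2·e^(4)/3 - 16·x·e^(4)/3 - e^(4)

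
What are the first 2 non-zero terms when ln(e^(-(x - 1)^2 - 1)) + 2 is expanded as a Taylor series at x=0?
-x^2 + 2·x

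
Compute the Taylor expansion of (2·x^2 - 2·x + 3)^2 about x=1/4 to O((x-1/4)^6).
441/64 - 21·(x - 1/4)/4 + 23·(x - 1/4)^2/2 - 4·(x - 1/4)^3 + 4·(x - 1/4)^4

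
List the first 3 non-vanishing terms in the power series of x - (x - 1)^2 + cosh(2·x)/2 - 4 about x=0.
x^4/3 + 3·x - 9/2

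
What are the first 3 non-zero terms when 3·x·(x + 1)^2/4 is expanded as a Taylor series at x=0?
3·x^3/4 + 3·x^2/2 + 3·x/4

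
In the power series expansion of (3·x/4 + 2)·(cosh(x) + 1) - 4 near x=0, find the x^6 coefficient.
Expand to order 6: (3·x/4 + 2)·(cosh(x) + 1) - 4 = x^6/360 + x^5/32 + x^4/12 + 3·x^3/8 + x^2 + 3·x/2 + O(x^7).
The coefficient of x^6 is 1/360.

Final answer: 1/360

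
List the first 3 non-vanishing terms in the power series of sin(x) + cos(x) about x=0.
-x^2/2 + x + 1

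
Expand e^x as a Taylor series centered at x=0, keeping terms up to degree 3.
x^3/6 + x^2/2 + x + 1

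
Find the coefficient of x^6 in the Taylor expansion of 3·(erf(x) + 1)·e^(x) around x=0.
Expand to order 6: 3·(erf(x) + 1)·e^(x) = x^6·(1/240 + 19/(60·√(π))) + x^5·(1/40 - 3/(20·√(π))) + x^4·(1/8 - 1/√(π)) + x^3·(1/2 + 1/√(π)) + x^2·(3/2 + 6/√(π)) + x·(3 + 6/√(π)) + 3 + O(x^7).
The coefficient of x^6 is 1/240 + 19/(60·√(π)).

Final answer: 1/240 + 19/(60·√(π))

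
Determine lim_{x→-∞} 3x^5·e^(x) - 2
The product is a 0·∞ indeterminate form at x → -∞.
Rewrite the product as 3x^5 / e^(-x) (an ∞/∞ form) and apply L'Hôpital, or use the standard hierarchy e^(|x|) ≫ |x^5| as x → -∞.
The indeterminate product → 0, so the limit = -2.

Final answer: -2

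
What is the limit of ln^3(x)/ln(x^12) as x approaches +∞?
This is an ∞/∞ indeterminate form as x → +∞.
Write ln(x^12) = 12·ln(x), reducing the quotient to ln^2(x)/12 → ∞.
Limit = ∞.

Final answer: ∞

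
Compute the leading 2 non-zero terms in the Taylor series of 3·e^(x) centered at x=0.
3·x + 3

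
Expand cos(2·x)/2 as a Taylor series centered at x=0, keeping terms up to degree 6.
-2·x^6/45 + x^4/3 - x^2 + 1/2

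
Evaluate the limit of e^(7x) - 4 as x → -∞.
Evaluate the dominant behaviour as x → -∞; each term tends to a finite value or vanishes.
Limit = -4.

Final answer: -4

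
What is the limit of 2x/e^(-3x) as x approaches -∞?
This is an ∞/∞ indeterminate form as x → -∞.
Compare growth rates of the dominant terms (exponentials ≫ polynomials ≫ logarithms), or apply L'Hôpital's rule; the quotient → 0.
Limit = 0.

Final answer: 0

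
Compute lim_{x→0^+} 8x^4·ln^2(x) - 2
The product is a 0·∞ indeterminate form at x → 0⁺.
Rewrite the product as 8·ln^2(x) / x^(-4) and apply L'Hôpital, or use the standard hierarchy x^(-4) ≫ |ln x|^2 as x → 0⁺.
The indeterminate product → 0, so the limit = -2.

Final answer: -2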